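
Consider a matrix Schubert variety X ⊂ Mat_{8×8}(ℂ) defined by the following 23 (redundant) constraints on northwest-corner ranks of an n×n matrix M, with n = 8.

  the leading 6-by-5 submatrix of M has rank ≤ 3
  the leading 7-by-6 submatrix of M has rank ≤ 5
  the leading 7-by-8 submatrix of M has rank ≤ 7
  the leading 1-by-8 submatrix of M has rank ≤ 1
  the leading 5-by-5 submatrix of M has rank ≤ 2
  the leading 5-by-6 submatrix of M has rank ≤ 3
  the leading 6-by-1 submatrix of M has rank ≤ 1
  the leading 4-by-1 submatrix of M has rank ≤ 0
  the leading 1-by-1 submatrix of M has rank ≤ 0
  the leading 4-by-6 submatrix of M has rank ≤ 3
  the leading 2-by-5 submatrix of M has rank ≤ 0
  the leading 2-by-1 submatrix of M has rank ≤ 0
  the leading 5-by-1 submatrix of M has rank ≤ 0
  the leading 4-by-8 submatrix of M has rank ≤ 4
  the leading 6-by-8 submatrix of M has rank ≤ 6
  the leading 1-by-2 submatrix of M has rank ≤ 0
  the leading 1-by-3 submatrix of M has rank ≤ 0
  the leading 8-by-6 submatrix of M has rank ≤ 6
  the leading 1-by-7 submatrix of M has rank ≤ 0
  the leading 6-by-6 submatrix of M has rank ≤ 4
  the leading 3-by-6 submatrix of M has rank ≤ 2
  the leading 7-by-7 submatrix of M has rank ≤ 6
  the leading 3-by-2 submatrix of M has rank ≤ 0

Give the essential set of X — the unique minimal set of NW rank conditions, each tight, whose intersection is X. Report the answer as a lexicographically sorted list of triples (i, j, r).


Reconstructing r_w from the 23 given conditions:

  row 1: 0  0  0  0  0  0  0  1
  row 2: 0  0  0  0  0  1  1  2
  row 3: 0  0  1  1  1  2  2  3
  row 4: 0  1  2  2  2  3  3  4
  row 5: 0  1  2  2  2  3  4  5
  row 6: 1  2  3  3  3  4  5  6
  row 7: 1  2  3  4  4  5  6  7
  row 8: 1  2  3  4  5  6  7  8

so w = (8, 6, 3, 2, 7, 1, 4, 5).

ℓ(w)=18; the 5 essential cells (i,j,r):

[(1, 7, 0), (2, 5, 0), (3, 2, 0), (5, 1, 0), (5, 5, 2)]


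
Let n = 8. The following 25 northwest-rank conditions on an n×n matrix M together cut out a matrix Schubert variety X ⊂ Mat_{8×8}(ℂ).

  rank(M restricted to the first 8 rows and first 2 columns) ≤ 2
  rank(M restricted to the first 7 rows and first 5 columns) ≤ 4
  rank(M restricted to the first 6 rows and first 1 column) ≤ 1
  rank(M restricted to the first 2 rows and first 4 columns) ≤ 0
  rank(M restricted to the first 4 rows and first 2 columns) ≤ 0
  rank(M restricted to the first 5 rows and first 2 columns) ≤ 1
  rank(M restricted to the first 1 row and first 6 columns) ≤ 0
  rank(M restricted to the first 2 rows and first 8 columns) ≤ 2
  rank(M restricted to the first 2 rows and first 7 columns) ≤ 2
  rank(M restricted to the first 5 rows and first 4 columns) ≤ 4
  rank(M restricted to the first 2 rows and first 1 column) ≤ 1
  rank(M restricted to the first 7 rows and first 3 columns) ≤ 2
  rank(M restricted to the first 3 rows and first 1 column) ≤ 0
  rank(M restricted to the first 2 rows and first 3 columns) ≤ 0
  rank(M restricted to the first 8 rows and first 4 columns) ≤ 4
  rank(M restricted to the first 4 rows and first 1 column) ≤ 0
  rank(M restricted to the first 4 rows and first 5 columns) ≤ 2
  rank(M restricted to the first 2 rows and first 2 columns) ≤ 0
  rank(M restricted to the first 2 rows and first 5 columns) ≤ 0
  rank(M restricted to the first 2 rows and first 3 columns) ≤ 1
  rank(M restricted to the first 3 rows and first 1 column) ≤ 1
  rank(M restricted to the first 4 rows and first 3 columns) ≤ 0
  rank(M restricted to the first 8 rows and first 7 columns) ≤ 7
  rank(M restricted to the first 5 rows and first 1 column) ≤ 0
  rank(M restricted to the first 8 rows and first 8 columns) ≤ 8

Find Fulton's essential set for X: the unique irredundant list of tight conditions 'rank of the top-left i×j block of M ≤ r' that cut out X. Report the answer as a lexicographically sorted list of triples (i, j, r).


Rank table r_w(8×8) implied by the 25 constraints:

  i=1: 0, 0, 0, 0, 0, 0, 1, 1
  i=2: 0, 0, 0, 0, 0, 1, 2, 2
  i=3: 0, 0, 0, 1, 1, 2, 3, 3
  i=4: 0, 0, 0, 1, 2, 3, 4, 4
  i=5: 0, 1, 1, 2, 3, 4, 5, 5
  i=6: 1, 2, 2, 3, 4, 5, 6, 6
  i=7: 1, 2, 2, 3, 4, 5, 6, 7
  i=8: 1, 2, 3, 4, 5, 6, 7, 8

reading off 1-entries of Δ²R: w = (7, 6, 4, 5, 2, 1, 8, 3).

ℓ(w)=19; the 5 essential cells (i,j,r):

[(1, 6, 0), (2, 5, 0), (4, 3, 0), (5, 1, 0), (7, 3, 2)]


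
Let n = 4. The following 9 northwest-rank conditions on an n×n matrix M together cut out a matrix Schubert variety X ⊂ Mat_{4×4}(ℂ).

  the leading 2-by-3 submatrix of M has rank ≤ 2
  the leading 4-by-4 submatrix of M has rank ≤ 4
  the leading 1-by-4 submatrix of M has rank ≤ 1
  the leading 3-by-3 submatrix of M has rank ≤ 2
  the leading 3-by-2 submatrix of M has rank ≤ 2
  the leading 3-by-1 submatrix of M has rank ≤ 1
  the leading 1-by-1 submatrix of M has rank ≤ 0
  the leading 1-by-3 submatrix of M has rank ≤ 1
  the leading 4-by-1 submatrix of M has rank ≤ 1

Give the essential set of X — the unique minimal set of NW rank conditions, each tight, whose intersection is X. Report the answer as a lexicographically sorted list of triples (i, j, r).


Rank table r_w(4×4) implied by the 9 constraints:

  row 1: 0  1  1  1
  row 2: 1  2  2  2
  row 3: 1  2  2  3
  row 4: 1  2  3  4

so w = (2, 1, 4, 3).

D(w) has 2 cells with 2 SE-corners; essential set:

[(1, 1, 0), (3, 3, 2)]


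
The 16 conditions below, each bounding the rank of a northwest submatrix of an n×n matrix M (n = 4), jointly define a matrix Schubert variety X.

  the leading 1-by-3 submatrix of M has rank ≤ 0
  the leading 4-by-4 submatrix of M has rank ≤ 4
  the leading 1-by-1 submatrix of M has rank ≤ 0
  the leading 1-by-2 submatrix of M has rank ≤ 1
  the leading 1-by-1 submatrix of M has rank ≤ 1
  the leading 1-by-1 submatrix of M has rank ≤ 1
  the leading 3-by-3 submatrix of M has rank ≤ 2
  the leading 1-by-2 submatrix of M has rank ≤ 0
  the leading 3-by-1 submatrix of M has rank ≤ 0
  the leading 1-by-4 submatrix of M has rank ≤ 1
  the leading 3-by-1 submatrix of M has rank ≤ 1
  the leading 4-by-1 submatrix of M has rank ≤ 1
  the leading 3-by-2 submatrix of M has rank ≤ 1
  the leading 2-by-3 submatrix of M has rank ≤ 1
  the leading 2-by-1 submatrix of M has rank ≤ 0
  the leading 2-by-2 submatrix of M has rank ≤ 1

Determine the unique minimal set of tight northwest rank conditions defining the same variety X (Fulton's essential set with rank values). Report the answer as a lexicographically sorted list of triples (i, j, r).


Reconstructing r_w from the 16 given conditions:

  R[1]: 0  0  0  1
  R[2]: 0  1  1  2
  R[3]: 0  1  2  3
  R[4]: 1  2  3  4

the unique w with this rank table is (4, 2, 3, 1).

D(w) has 5 cells with 2 SE-corners; essential set:

[(1, 3, 0), (3, 1, 0)]


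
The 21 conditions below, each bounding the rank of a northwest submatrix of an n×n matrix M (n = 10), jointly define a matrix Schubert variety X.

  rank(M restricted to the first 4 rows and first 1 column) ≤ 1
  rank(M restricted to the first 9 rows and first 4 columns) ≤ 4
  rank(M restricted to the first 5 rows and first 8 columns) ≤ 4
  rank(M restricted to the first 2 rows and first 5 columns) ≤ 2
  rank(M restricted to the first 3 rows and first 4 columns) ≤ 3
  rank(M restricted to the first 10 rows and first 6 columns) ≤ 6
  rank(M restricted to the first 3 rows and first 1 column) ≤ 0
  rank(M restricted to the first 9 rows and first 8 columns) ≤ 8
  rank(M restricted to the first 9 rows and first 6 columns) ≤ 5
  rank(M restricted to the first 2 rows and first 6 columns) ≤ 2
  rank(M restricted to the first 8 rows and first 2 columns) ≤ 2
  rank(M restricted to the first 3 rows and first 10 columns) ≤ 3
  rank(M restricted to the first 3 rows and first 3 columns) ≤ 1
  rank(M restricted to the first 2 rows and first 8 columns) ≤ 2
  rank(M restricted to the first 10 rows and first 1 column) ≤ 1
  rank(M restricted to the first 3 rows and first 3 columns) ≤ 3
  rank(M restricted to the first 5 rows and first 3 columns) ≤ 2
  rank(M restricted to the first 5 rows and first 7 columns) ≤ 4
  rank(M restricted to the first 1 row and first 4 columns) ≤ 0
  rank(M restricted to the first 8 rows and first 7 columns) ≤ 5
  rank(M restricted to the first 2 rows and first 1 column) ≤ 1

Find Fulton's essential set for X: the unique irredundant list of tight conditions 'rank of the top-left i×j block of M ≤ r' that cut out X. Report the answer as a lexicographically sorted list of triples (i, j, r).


Computing R[i][j] = min implied NW-rank bound (n=10, 21 conditions):

  R[1]: 0 0 0 0 1 1 1 1 1 1
  R[2]: 0 1 1 1 2 2 2 2 2 2
  R[3]: 0 1 1 2 3 3 3 3 3 3
  R[4]: 1 2 2 3 4 4 4 4 4 4
  R[5]: 1 2 2 3 4 4 4 4 5 5
  R[6]: 1 2 3 4 5 5 5 5 6 6
  R[7]: 1 2 3 4 5 5 5 6 7 7
  R[8]: 1 2 3 4 5 5 5 6 7 8
  R[9]: 1 2 3 4 5 5 6 7 8 9
  R[10]: 1 2 3 4 5 6 7 8 9 10

the unique w with this rank table is (5, 2, 4, 1, 9, 3, 8, 10, 7, 6).

|D(w)|=16, |Ess(w)|=7:

[(1, 4, 0), (3, 1, 0), (3, 3, 1), (5, 3, 2), (5, 8, 4), (8, 7, 5), (9, 6, 5)]


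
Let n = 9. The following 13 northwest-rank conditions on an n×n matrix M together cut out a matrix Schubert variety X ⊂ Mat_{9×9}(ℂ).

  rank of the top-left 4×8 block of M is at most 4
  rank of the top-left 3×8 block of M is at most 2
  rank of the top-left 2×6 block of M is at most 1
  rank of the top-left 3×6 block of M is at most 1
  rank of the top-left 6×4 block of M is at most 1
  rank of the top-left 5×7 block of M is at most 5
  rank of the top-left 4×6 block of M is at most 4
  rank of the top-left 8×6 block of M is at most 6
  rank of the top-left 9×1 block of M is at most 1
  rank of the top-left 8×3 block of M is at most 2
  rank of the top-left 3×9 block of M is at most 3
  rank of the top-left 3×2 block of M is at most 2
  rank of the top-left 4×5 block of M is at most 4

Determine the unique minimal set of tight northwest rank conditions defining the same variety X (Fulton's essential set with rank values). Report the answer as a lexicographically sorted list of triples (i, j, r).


Recovering R(i,j) via the rank-extension bound from the 13 conditions:

  i=1: 1, 1, 1, 1, 1, 1, 1, 1, 1
  i=2: 1, 1, 1, 1, 1, 1, 2, 2, 2
  i=3: 1, 1, 1, 1, 1, 1, 2, 2, 3
  i=4: 1, 1, 1, 1, 2, 2, 3, 3, 4
  i=5: 1, 1, 1, 1, 2, 3, 4, 4, 5
  i=6: 1, 1, 1, 1, 2, 3, 4, 5, 6
  i=7: 1, 2, 2, 2, 3, 4, 5, 6, 7
  i=8: 1, 2, 2, 3, 4, 5, 6, 7, 8
  i=9: 1, 2, 3, 4, 5, 6, 7, 8, 9

hence w(1..9) = (1, 7, 9, 5, 6, 8, 2, 4, 3).

|D(w)|=21, |Ess(w)|=4:

[(3, 6, 1), (3, 8, 2), (6, 4, 1), (8, 3, 2)]


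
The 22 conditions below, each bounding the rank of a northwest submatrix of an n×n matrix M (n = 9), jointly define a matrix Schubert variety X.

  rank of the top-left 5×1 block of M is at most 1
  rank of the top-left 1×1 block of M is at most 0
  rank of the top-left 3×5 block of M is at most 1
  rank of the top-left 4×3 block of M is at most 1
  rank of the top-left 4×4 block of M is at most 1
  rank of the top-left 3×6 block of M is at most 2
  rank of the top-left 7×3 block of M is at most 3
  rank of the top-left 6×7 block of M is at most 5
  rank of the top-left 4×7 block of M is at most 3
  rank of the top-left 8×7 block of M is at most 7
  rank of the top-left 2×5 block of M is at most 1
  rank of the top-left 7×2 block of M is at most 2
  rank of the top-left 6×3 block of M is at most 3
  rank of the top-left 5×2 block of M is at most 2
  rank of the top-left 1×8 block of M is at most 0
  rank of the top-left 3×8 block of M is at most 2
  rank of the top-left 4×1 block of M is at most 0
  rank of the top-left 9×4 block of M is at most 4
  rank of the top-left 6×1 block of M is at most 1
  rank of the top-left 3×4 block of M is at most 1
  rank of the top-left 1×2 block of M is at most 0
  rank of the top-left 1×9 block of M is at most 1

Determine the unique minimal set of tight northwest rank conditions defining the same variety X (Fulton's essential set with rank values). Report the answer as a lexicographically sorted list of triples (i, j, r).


Reconstructing r_w from the 22 given conditions:

  R[1]: 0 | 0 | 0 | 0 | 0 | 0 | 0 | 0 | 1
  R[2]: 0 | 1 | 1 | 1 | 1 | 1 | 1 | 1 | 2
  R[3]: 0 | 1 | 1 | 1 | 1 | 2 | 2 | 2 | 3
  R[4]: 0 | 1 | 1 | 1 | 2 | 3 | 3 | 3 | 4
  R[5]: 1 | 2 | 2 | 2 | 3 | 4 | 4 | 4 | 5
  R[6]: 1 | 2 | 3 | 3 | 4 | 5 | 5 | 5 | 6
  R[7]: 1 | 2 | 3 | 4 | 5 | 6 | 6 | 6 | 7
  R[8]: 1 | 2 | 3 | 4 | 5 | 6 | 7 | 7 | 8
  R[9]: 1 | 2 | 3 | 4 | 5 | 6 | 7 | 8 | 9

so w = (9, 2, 6, 5, 1, 3, 4, 7, 8).

Rothe diagram D(w) (16 cells), 4 SE-corners (essential conditions):

[(1, 8, 0), (3, 5, 1), (4, 1, 0), (4, 4, 1)]


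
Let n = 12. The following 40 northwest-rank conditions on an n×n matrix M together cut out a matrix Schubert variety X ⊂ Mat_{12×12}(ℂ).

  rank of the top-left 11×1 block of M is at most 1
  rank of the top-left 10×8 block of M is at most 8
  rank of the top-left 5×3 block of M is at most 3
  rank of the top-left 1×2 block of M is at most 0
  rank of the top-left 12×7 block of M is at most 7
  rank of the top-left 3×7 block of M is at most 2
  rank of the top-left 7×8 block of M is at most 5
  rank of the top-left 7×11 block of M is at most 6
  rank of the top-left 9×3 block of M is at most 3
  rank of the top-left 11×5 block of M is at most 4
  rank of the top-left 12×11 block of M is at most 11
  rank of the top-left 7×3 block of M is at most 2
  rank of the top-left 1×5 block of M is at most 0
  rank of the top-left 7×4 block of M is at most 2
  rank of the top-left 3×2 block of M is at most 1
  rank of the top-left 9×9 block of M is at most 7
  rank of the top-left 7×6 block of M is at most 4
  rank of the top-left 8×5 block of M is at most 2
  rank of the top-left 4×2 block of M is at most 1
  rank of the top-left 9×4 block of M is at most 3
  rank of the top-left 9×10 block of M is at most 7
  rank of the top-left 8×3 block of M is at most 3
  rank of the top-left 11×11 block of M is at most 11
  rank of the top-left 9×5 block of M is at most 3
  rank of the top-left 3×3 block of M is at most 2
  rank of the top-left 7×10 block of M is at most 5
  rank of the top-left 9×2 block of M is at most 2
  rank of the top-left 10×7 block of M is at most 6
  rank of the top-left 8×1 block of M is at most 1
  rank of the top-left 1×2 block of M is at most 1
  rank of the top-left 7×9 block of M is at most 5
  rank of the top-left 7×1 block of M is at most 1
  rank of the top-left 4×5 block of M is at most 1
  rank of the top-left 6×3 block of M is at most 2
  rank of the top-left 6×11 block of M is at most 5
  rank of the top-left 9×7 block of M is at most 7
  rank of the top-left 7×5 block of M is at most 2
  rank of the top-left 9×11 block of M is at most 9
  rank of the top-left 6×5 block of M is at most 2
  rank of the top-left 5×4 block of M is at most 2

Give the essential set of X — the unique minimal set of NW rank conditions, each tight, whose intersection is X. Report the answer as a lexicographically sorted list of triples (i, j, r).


Rank table r_w(12×12) implied by the 40 constraints:

  0  0  0  0  0  1  1  1  1  1  1  1
  1  1  1  1  1  2  2  2  2  2  2  2
  1  1  1  1  1  2  2  3  3  3  3  3
  1  1  1  1  1  2  3  4  4  4  4  4
  1  2  2  2  2  3  4  5  5  5  5  5
  1  2  2  2  2  3  4  5  5  5  5  6
  1  2  2  2  2  3  4  5  5  5  6  7
  1  2  2  2  2  3  4  5  6  6  7  8
  1  2  3  3  3  4  5  6  7  7  8  9
  1  2  3  4  4  5  6  7  8  8  9  10
  1  2  3  4  4  5  6  7  8  9  10  11
  1  2  3  4  5  6  7  8  9  10  11  12

giving w = (6, 1, 8, 7, 2, 12, 11, 9, 3, 4, 10, 5) via Δ²R.

|D(w)|=29, |Ess(w)|=7:

[(1, 5, 0), (3, 7, 2), (4, 5, 1), (6, 11, 5), (7, 10, 5), (8, 5, 2), (11, 5, 4)]


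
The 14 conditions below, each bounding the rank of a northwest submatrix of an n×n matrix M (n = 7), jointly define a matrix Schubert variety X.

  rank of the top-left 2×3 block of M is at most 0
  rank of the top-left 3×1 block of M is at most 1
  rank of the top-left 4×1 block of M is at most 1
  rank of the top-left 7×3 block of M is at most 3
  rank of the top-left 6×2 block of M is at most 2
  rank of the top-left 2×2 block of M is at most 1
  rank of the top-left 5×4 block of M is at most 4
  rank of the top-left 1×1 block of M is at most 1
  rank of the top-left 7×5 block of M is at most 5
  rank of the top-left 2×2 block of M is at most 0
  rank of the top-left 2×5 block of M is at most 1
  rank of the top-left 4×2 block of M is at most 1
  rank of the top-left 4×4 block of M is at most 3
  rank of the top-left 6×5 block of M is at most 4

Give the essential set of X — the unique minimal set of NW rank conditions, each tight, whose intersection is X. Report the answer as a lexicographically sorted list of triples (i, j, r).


Computing R[i][j] = min implied NW-rank bound (n=7, 14 conditions):

  0  0  0  1  1  1  1
  0  0  0  1  1  2  2
  1  1  1  2  2  3  3
  1  1  2  3  3  4  4
  1  2  3  4  4  5  5
  1  2  3  4  4  5  6
  1  2  3  4  5  6  7

hence w(1..7) = (4, 6, 1, 3, 2, 7, 5).

ℓ(w)=9; the 4 essential cells (i,j,r):

[(2, 3, 0), (2, 5, 1), (4, 2, 1), (6, 5, 4)]


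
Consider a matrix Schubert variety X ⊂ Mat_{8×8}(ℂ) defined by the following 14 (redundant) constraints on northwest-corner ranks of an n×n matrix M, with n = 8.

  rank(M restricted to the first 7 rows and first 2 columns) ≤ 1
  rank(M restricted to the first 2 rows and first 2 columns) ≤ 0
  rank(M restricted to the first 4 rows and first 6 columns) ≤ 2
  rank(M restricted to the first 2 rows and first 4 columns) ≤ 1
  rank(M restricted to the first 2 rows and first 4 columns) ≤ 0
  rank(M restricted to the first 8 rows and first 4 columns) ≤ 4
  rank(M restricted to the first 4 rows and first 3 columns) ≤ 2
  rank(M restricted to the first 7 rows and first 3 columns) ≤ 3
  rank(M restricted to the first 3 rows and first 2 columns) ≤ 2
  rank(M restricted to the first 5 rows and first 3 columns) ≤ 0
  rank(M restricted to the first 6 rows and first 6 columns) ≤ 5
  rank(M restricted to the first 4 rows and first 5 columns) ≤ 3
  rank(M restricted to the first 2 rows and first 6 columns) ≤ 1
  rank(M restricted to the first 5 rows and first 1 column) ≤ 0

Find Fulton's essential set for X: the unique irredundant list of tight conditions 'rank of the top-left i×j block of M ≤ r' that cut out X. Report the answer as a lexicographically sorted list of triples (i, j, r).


Recovering R(i,j) via the rank-extension bound from the 14 conditions:

  row 1: 0, 0, 0, 0, 1, 1, 1, 1
  row 2: 0, 0, 0, 0, 1, 1, 2, 2
  row 3: 0, 0, 0, 1, 2, 2, 3, 3
  row 4: 0, 0, 0, 1, 2, 2, 3, 4
  row 5: 0, 0, 0, 1, 2, 3, 4, 5
  row 6: 1, 1, 1, 2, 3, 4, 5, 6
  row 7: 1, 1, 2, 3, 4, 5, 6, 7
  row 8: 1, 2, 3, 4, 5, 6, 7, 8

so w = (5, 7, 4, 8, 6, 1, 3, 2).

Rothe diagram D(w) (20 cells), 5 SE-corners (essential conditions):

[(2, 4, 0), (2, 6, 1), (4, 6, 2), (5, 3, 0), (7, 2, 1)]


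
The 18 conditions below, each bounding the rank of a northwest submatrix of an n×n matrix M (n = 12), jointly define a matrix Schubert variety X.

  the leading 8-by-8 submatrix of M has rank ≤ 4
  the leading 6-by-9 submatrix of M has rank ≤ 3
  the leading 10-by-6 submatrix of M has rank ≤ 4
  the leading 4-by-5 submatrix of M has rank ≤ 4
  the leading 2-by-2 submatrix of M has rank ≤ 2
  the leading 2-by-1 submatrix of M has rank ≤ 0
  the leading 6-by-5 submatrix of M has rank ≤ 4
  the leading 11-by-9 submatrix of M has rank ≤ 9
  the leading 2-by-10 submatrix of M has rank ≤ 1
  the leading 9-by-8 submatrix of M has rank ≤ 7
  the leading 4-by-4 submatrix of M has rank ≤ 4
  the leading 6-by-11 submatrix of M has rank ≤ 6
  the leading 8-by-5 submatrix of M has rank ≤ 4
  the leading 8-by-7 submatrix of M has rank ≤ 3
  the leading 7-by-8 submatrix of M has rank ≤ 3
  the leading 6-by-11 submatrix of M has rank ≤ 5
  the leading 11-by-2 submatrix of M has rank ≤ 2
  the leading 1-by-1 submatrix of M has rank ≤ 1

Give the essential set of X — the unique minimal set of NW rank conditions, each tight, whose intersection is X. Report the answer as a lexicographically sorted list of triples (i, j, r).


Recovering R(i,j) via the rank-extension bound from the 18 conditions:

  i=1: 0, 1, 1, 1, 1, 1, 1, 1, 1, 1, 1, 1
  i=2: 0, 1, 1, 1, 1, 1, 1, 1, 1, 1, 2, 2
  i=3: 1, 2, 2, 2, 2, 2, 2, 2, 2, 2, 3, 3
  i=4: 1, 2, 3, 3, 3, 3, 3, 3, 3, 3, 4, 4
  i=5: 1, 2, 3, 3, 3, 3, 3, 3, 3, 4, 5, 5
  i=6: 1, 2, 3, 3, 3, 3, 3, 3, 3, 4, 5, 6
  i=7: 1, 2, 3, 3, 3, 3, 3, 3, 4, 5, 6, 7
  i=8: 1, 2, 3, 3, 3, 3, 3, 4, 5, 6, 7, 8
  i=9: 1, 2, 3, 4, 4, 4, 4, 5, 6, 7, 8, 9
  i=10: 1, 2, 3, 4, 4, 4, 5, 6, 7, 8, 9, 10
  i=11: 1, 2, 3, 4, 5, 5, 6, 7, 8, 9, 10, 11
  i=12: 1, 2, 3, 4, 5, 6, 7, 8, 9, 10, 11, 12

the unique w with this rank table is (2, 11, 1, 3, 10, 12, 9, 8, 4, 7, 5, 6).

|D(w)|=33, |Ess(w)|=6:

[(2, 1, 0), (2, 10, 1), (6, 9, 3), (7, 8, 3), (8, 7, 3), (10, 6, 4)]


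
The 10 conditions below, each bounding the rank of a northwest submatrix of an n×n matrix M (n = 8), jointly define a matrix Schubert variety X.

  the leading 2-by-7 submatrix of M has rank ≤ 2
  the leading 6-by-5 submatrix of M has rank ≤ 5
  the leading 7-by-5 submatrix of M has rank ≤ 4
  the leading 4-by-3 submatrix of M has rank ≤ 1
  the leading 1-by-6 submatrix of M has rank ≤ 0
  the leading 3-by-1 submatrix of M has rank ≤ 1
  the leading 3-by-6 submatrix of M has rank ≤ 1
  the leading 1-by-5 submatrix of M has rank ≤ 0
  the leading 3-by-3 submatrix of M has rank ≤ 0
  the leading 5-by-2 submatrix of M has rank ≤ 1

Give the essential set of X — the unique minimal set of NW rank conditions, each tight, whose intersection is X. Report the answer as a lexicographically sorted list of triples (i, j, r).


Recovering R(i,j) via the rank-extension bound from the 10 conditions:

  0 | 0 | 0 | 0 | 0 | 0 | 1 | 1
  0 | 0 | 0 | 1 | 1 | 1 | 2 | 2
  0 | 0 | 0 | 1 | 1 | 1 | 2 | 3
  1 | 1 | 1 | 2 | 2 | 2 | 3 | 4
  1 | 1 | 2 | 3 | 3 | 3 | 4 | 5
  1 | 2 | 3 | 4 | 4 | 4 | 5 | 6
  1 | 2 | 3 | 4 | 4 | 5 | 6 | 7
  1 | 2 | 3 | 4 | 5 | 6 | 7 | 8

giving w = (7, 4, 8, 1, 3, 2, 6, 5) via Δ²R.

D(w) has 16 cells with 5 SE-corners; essential set:

[(1, 6, 0), (3, 3, 0), (3, 6, 1), (5, 2, 1), (7, 5, 4)]


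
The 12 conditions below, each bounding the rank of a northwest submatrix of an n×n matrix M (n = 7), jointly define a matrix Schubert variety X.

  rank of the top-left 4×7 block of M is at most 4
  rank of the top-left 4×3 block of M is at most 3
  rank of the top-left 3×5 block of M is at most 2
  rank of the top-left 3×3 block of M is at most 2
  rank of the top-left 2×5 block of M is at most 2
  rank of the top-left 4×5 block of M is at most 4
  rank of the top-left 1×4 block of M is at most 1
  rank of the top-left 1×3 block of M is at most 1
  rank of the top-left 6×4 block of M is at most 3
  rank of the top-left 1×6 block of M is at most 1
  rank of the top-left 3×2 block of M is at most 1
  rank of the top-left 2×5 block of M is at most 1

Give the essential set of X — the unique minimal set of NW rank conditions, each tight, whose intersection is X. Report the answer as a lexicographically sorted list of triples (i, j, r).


Recovering R(i,j) via the rank-extension bound from the 12 conditions:

  i=1: 1 | 1 | 1 | 1 | 1 | 1 | 1
  i=2: 1 | 1 | 1 | 1 | 1 | 2 | 2
  i=3: 1 | 1 | 2 | 2 | 2 | 3 | 3
  i=4: 1 | 2 | 3 | 3 | 3 | 4 | 4
  i=5: 1 | 2 | 3 | 3 | 4 | 5 | 5
  i=6: 1 | 2 | 3 | 3 | 4 | 5 | 6
  i=7: 1 | 2 | 3 | 4 | 5 | 6 | 7

giving w = (1, 6, 3, 2, 5, 7, 4) via Δ²R.

ℓ(w)=7; the 3 essential cells (i,j,r):

[(2, 5, 1), (3, 2, 1), (6, 4, 3)]


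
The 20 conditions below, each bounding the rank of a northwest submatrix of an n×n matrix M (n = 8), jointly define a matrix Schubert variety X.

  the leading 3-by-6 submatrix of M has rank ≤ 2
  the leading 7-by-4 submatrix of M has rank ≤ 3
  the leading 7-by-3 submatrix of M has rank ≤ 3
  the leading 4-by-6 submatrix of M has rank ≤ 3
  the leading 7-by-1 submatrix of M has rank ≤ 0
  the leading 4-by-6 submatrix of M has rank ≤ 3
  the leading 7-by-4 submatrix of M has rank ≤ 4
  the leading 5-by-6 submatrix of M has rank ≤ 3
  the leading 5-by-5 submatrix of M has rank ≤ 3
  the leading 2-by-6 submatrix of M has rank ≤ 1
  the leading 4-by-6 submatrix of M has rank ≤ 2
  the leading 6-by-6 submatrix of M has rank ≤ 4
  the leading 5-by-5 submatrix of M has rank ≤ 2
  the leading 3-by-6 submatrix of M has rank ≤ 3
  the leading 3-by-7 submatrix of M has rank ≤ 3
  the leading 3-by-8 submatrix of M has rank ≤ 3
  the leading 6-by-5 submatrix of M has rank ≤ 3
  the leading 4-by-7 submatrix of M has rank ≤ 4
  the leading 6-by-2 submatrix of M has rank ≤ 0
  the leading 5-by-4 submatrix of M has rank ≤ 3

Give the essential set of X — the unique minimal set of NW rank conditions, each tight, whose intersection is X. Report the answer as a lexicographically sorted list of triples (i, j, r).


Reconstructing r_w from the 20 given conditions:

  i=1: 0 0 1 1 1 1 1 1
  i=2: 0 0 1 1 1 1 2 2
  i=3: 0 0 1 2 2 2 3 3
  i=4: 0 0 1 2 2 2 3 4
  i=5: 0 0 1 2 2 3 4 5
  i=6: 0 0 1 2 3 4 5 6
  i=7: 0 1 2 3 4 5 6 7
  i=8: 1 2 3 4 5 6 7 8

hence w(1..8) = (3, 7, 4, 8, 6, 5, 2, 1).

5 SE-corners of the 19-cell Rothe diagram give Ess(w):

[(2, 6, 1), (4, 6, 2), (5, 5, 2), (6, 2, 0), (7, 1, 0)]


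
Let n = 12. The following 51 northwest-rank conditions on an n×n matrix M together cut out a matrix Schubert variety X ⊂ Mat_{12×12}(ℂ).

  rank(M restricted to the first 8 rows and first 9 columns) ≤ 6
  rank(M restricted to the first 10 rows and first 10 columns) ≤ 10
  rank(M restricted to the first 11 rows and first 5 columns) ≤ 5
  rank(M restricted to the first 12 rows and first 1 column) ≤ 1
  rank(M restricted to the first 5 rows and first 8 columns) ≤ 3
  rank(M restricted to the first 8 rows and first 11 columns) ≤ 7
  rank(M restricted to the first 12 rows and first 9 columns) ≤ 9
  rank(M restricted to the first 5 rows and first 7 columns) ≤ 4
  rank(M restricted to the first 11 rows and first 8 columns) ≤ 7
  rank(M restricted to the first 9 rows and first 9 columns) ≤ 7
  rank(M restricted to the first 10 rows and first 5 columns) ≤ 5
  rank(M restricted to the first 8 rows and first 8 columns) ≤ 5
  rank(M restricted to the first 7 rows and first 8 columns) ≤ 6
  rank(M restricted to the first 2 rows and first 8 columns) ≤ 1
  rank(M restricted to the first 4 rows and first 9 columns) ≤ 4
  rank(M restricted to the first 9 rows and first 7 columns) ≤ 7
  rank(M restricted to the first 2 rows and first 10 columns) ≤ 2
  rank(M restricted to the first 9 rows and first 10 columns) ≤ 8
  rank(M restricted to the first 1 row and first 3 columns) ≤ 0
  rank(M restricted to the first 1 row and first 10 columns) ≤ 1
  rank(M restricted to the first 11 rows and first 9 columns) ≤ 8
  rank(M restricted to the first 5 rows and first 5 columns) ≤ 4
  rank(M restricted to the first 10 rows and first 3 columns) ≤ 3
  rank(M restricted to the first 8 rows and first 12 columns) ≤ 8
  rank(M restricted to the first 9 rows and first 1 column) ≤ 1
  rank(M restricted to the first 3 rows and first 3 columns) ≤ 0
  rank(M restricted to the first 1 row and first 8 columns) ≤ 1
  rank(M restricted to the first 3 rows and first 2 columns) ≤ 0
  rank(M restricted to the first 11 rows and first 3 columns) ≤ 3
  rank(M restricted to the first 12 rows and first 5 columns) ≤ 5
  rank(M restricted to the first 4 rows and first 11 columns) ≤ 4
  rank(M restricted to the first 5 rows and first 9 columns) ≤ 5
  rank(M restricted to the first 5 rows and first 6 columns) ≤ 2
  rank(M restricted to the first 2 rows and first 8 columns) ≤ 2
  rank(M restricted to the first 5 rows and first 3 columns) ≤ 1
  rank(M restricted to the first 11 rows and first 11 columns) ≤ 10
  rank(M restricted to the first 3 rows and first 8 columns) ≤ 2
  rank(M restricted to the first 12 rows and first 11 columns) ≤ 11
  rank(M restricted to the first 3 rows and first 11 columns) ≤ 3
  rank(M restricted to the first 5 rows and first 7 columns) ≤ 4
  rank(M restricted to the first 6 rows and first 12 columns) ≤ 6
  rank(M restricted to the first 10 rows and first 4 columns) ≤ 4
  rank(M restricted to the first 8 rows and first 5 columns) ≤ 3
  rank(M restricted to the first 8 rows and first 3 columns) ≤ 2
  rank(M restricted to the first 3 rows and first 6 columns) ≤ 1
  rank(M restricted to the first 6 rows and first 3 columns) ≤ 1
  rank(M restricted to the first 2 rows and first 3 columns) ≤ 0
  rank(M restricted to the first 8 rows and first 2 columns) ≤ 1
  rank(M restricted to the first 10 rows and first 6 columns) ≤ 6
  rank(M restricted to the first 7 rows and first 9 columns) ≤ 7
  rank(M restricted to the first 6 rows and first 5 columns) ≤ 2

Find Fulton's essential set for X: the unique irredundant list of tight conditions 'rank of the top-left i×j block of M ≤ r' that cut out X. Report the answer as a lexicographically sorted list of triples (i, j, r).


Recovering R(i,j) via the rank-extension bound from the 51 conditions:

  0  0  0  1  1  1  1  1  1  1  1  1
  0  0  0  1  1  1  1  1  2  2  2  2
  0  0  0  1  1  1  2  2  3  3  3  3
  1  1  1  2  2  2  3  3  4  4  4  4
  1  1  1  2  2  2  3  3  4  5  5  5
  1  1  1  2  2  3  4  4  5  6  6  6
  1  1  2  3  3  4  5  5  6  7  7  7
  1  1  2  3  3  4  5  5  6  7  7  8
  1  2  3  4  4  5  6  6  7  8  8  9
  1  2  3  4  5  6  7  7  8  9  9  10
  1  2  3  4  5  6  7  7  8  9  10  11
  1  2  3  4  5  6  7  8  9  10  11  12

second differences of R give the permutation w = (4, 9, 7, 1, 10, 6, 3, 12, 2, 5, 11, 8).

12 SE-corners of the 29-cell Rothe diagram give Ess(w):

[(2, 8, 1), (3, 3, 0), (3, 6, 1), (5, 6, 2), (5, 8, 3), (6, 3, 1), (6, 5, 2), (8, 2, 1), (8, 5, 3), (8, 8, 5), (8, 11, 7), (11, 8, 7)]


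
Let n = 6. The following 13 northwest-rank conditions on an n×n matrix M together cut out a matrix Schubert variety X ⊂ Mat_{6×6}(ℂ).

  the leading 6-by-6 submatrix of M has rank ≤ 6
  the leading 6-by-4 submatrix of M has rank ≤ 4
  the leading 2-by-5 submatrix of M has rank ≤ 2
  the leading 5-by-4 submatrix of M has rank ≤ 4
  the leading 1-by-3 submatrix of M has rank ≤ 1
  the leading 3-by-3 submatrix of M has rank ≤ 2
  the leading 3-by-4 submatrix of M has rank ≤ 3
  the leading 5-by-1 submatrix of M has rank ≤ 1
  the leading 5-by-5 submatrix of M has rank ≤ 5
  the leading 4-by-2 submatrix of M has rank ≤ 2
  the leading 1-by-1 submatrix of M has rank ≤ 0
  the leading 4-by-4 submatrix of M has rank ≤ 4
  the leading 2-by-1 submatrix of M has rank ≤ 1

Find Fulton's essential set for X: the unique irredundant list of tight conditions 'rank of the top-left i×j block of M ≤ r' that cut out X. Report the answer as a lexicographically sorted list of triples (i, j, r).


Rank table r_w(6×6) implied by the 13 constraints:

  R[1]: 0  1  1  1  1  1
  R[2]: 1  2  2  2  2  2
  R[3]: 1  2  2  3  3  3
  R[4]: 1  2  3  4  4  4
  R[5]: 1  2  3  4  5  5
  R[6]: 1  2  3  4  5  6

reading off 1-entries of Δ²R: w = (2, 1, 4, 3, 5, 6).

Fulton essential set (2 of the 2 Rothe cells):

[(1, 1, 0), (3, 3, 2)]


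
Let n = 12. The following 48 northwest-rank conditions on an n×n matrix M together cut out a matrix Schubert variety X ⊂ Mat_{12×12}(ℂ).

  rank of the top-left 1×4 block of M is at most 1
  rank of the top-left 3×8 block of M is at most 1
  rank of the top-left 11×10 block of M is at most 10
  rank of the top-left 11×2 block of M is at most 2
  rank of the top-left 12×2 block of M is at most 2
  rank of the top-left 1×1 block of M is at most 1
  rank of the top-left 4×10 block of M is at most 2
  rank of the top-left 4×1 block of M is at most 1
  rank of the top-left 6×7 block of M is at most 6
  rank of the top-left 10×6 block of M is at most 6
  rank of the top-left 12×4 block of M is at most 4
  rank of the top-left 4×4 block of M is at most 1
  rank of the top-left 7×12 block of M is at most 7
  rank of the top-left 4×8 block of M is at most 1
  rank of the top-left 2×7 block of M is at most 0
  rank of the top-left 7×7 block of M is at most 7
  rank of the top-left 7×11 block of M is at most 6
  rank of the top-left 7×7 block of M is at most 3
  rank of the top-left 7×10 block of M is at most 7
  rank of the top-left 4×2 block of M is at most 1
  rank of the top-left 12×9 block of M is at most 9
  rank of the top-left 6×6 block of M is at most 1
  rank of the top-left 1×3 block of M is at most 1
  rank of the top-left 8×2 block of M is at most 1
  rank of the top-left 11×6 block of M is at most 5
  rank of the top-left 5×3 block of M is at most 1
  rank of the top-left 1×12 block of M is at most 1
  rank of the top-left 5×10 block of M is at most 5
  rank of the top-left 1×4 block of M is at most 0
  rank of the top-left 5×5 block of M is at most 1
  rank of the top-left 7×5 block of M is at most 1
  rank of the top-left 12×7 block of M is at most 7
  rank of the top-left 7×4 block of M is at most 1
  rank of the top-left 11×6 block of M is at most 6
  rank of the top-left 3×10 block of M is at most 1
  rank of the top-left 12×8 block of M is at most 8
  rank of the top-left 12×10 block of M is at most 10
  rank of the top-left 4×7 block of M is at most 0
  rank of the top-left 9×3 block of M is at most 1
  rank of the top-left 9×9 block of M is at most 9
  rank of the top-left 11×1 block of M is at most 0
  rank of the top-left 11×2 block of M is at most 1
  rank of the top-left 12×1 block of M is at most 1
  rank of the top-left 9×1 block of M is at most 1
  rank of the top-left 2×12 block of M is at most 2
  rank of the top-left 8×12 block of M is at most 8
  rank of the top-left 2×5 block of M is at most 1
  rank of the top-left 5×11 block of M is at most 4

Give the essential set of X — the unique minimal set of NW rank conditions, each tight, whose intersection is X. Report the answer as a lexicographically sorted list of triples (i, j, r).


Propagating the 48 rank bounds to every northwest block:

  R[1]: 0 | 0 | 0 | 0 | 0 | 0 | 0 | 1 | 1 | 1 | 1 | 1
  R[2]: 0 | 0 | 0 | 0 | 0 | 0 | 0 | 1 | 1 | 1 | 2 | 2
  R[3]: 0 | 0 | 0 | 0 | 0 | 0 | 0 | 1 | 1 | 1 | 2 | 3
  R[4]: 0 | 0 | 0 | 0 | 0 | 0 | 0 | 1 | 2 | 2 | 3 | 4
  R[5]: 0 | 1 | 1 | 1 | 1 | 1 | 1 | 2 | 3 | 3 | 4 | 5
  R[6]: 0 | 1 | 1 | 1 | 1 | 1 | 2 | 3 | 4 | 4 | 5 | 6
  R[7]: 0 | 1 | 1 | 1 | 1 | 2 | 3 | 4 | 5 | 5 | 6 | 7
  R[8]: 0 | 1 | 1 | 2 | 2 | 3 | 4 | 5 | 6 | 6 | 7 | 8
  R[9]: 0 | 1 | 1 | 2 | 3 | 4 | 5 | 6 | 7 | 7 | 8 | 9
  R[10]: 0 | 1 | 2 | 3 | 4 | 5 | 6 | 7 | 8 | 8 | 9 | 10
  R[11]: 0 | 1 | 2 | 3 | 4 | 5 | 6 | 7 | 8 | 9 | 10 | 11
  R[12]: 1 | 2 | 3 | 4 | 5 | 6 | 7 | 8 | 9 | 10 | 11 | 12

hence w(1..12) = (8, 11, 12, 9, 2, 7, 6, 4, 5, 3, 10, 1).

Fulton essential set (6 of the 48 Rothe cells):

[(3, 10, 1), (4, 7, 0), (6, 6, 1), (7, 5, 1), (9, 3, 1), (11, 1, 0)]


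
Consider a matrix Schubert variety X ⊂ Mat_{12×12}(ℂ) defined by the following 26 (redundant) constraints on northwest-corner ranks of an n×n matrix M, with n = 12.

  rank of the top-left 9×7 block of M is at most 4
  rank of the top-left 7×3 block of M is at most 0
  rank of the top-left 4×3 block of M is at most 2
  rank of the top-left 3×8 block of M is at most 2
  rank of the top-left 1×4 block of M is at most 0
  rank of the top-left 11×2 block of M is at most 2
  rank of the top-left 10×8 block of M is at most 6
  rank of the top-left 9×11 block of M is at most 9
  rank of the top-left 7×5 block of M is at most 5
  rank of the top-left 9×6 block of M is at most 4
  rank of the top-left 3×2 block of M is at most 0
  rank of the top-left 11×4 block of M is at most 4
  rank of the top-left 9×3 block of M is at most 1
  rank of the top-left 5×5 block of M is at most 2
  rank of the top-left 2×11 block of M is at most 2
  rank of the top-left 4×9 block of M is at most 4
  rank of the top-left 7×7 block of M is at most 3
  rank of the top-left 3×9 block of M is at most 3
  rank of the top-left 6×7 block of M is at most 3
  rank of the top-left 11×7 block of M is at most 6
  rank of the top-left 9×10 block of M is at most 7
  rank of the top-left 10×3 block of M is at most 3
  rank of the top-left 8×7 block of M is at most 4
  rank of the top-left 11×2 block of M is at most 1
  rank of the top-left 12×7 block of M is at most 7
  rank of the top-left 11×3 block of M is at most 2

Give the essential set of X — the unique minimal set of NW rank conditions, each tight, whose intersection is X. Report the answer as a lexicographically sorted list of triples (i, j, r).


Recovering R(i,j) via the rank-extension bound from the 26 conditions:

  row 1: 0  0  0  0  1  1  1  1  1  1  1  1
  row 2: 0  0  0  1  2  2  2  2  2  2  2  2
  row 3: 0  0  0  1  2  2  2  2  3  3  3  3
  row 4: 0  0  0  1  2  3  3  3  4  4  4  4
  row 5: 0  0  0  1  2  3  3  4  5  5  5  5
  row 6: 0  0  0  1  2  3  3  4  5  6  6  6
  row 7: 0  0  0  1  2  3  3  4  5  6  7  7
  row 8: 1  1  1  2  3  4  4  5  6  7  8  8
  row 9: 1  1  1  2  3  4  4  5  6  7  8  9
  row 10: 1  1  2  3  4  5  5  6  7  8  9  10
  row 11: 1  1  2  3  4  5  6  7  8  9  10  11
  row 12: 1  2  3  4  5  6  7  8  9  10  11  12

second differences of R give the permutation w = (5, 4, 9, 6, 8, 10, 11, 1, 12, 3, 7, 2).

Fulton essential set (7 of the 33 Rothe cells):

[(1, 4, 0), (3, 8, 2), (7, 3, 0), (7, 7, 3), (9, 3, 1), (9, 7, 4), (11, 2, 1)]


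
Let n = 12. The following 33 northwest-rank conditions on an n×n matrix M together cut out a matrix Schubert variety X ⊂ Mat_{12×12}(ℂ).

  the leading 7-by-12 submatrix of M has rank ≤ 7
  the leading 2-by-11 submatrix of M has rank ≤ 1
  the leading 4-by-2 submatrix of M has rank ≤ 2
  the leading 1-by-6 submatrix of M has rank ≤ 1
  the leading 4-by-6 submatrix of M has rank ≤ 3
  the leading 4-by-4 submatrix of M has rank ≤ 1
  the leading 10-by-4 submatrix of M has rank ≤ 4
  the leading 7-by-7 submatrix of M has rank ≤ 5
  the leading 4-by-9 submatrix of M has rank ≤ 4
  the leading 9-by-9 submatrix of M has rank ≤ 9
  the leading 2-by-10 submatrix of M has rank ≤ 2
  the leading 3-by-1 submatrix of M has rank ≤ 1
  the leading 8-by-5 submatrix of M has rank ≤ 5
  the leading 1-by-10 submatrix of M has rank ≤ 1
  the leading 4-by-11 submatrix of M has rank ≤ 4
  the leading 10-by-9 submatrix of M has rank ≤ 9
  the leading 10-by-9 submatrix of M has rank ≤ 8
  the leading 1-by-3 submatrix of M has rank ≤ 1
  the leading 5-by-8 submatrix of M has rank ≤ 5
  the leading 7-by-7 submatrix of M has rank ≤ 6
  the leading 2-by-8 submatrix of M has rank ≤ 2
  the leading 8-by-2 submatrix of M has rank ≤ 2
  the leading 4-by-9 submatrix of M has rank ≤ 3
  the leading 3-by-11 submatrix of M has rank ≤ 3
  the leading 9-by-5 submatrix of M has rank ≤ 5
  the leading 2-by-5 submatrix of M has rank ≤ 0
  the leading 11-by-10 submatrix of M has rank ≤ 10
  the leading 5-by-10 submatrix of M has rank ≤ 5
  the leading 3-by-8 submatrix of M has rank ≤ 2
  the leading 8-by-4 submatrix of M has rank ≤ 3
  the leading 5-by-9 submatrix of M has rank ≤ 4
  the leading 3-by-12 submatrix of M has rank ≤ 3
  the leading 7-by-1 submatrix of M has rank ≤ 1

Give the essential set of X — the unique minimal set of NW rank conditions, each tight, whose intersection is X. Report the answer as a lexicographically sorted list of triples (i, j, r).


Reconstructing r_w from the 33 given conditions:

  0, 0, 0, 0, 0, 1, 1, 1, 1, 1, 1, 1
  0, 0, 0, 0, 0, 1, 1, 1, 1, 1, 1, 2
  1, 1, 1, 1, 1, 2, 2, 2, 2, 2, 2, 3
  1, 1, 1, 1, 2, 3, 3, 3, 3, 3, 3, 4
  1, 2, 2, 2, 3, 4, 4, 4, 4, 4, 4, 5
  1, 2, 3, 3, 4, 5, 5, 5, 5, 5, 5, 6
  1, 2, 3, 3, 4, 5, 5, 6, 6, 6, 6, 7
  1, 2, 3, 3, 4, 5, 6, 7, 7, 7, 7, 8
  1, 2, 3, 4, 5, 6, 7, 8, 8, 8, 8, 9
  1, 2, 3, 4, 5, 6, 7, 8, 8, 9, 9, 10
  1, 2, 3, 4, 5, 6, 7, 8, 9, 10, 10, 11
  1, 2, 3, 4, 5, 6, 7, 8, 9, 10, 11, 12

second differences of R give the permutation w = (6, 12, 1, 5, 2, 3, 8, 7, 4, 10, 9, 11).

6 SE-corners of the 22-cell Rothe diagram give Ess(w):

[(2, 5, 0), (2, 11, 1), (4, 4, 1), (7, 7, 5), (8, 4, 3), (10, 9, 8)]
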